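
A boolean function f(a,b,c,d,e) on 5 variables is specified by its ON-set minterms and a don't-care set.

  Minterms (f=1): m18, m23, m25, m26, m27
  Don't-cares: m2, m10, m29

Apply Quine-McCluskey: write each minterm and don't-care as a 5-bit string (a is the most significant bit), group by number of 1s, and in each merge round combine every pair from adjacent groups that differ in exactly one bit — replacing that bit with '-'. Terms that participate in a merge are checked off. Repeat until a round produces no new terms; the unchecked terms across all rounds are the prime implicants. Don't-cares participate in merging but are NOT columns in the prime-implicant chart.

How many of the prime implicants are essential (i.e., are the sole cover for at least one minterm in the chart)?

size-2^0 implicants → 00010(✓)  01010(✓)  10010(✓)  10111  11001(✓)  11010(✓)  11011(✓)  11101(✓)
size-2^1 implicants → -0010(✓)  -1010(✓)  0-010(✓)  1-010(✓)  11-01  110-1  1101-
size-2^2 implicants → --010
Unchecked terms (primes): --010, 10111, 11-01, 110-1, 1101-
Minterm coverage:
  m18 ⊆ --010 [E]
  m23 ⊆ 10111 [E]
  m25 ⊆ 11-01,110-1
  m26 ⊆ --010,1101-
  m27 ⊆ 110-1,1101-
E = {--010, 10111}

2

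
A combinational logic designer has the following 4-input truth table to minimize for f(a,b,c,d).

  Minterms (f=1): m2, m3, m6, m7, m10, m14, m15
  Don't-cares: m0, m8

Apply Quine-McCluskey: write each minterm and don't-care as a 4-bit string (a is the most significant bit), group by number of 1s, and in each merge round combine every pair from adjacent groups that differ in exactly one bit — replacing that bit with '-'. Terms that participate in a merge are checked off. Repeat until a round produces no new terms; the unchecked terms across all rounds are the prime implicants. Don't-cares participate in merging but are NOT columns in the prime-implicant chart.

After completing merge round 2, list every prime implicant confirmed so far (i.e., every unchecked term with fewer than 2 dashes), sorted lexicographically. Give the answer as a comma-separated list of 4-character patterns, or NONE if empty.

size-2^0 implicants → 0000(✓)  0010(✓)  0011(✓)  0110(✓)  0111(✓)  1000(✓)  1010(✓)  1110(✓)  1111(✓)
size-2^1 implicants → -000(✓)  -010(✓)  -110(✓)  -111(✓)  0-10(✓)  0-11(✓)  00-0(✓)  001-(✓)  011-(✓)  1-10(✓)  10-0(✓)  111-(✓)
size-2^2 implicants → --10  -0-0  -11-  0-1-
Unchecked terms (primes): --10, -0-0, -11-, 0-1-

NONE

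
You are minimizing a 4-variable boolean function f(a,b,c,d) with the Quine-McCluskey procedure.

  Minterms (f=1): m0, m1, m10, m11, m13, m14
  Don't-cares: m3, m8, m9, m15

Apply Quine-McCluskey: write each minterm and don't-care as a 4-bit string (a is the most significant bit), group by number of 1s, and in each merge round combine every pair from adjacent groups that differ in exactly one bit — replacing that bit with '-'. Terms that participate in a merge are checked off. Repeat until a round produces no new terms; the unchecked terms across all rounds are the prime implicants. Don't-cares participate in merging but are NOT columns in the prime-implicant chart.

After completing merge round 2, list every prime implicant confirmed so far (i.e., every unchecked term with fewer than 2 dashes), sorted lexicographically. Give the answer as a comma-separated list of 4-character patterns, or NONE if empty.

NONE

size-2^0 implicants → 0000(✓)  0001(✓)  0011(✓)  1000(✓)  1001(✓)  1010(✓)  1011(✓)  1101(✓)  1110(✓)  1111(✓)
size-2^1 implicants → -000(✓)  -001(✓)  -011(✓)  00-1(✓)  000-(✓)  1-01(✓)  1-10(✓)  1-11(✓)  10-0(✓)  10-1(✓)  100-(✓)  101-(✓)  11-1(✓)  111-(✓)
size-2^2 implicants → -0-1  -00-  1--1  1-1-  10--
Unchecked terms (primes): -0-1, -00-, 1--1, 1-1-, 10--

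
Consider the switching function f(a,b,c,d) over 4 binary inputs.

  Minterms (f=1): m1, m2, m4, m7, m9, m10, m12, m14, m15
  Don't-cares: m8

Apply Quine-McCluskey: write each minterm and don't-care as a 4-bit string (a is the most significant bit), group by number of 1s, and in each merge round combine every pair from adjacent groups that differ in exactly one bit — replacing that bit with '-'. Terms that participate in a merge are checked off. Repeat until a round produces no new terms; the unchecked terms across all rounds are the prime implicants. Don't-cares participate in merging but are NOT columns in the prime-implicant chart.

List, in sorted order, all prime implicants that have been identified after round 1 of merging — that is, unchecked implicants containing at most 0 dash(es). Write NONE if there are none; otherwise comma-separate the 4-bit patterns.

NONE

Round 0: 0001✓ 0010✓ 0100✓ 0111✓ 1000✓ 1001✓ 1010✓ 1100✓ 1110✓ 1111✓
Round 1: -001 -010 -100 -111 1-00✓ 1-10✓ 10-0✓ 100- 11-0✓ 111-
Round 2: 1--0
PIs = {-001, -010, -100, -111, 1--0, 100-, 111-}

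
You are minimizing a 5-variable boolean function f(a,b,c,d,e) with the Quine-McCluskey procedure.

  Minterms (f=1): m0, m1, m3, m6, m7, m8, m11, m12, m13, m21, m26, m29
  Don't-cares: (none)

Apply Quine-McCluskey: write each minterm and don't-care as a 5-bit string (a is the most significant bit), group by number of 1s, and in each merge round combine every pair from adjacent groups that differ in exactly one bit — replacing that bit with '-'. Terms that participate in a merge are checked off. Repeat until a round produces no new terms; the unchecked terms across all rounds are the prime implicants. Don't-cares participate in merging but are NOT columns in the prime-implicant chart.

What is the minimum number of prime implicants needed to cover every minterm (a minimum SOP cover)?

7

Round 0: 00000✓ 00001✓ 00011✓ 00110✓ 00111✓ 01000✓ 01011✓ 01100✓ 01101✓ 10101✓ 11010 11101✓
Round 1: -1101 0-000 0-011 00-11 000-1 0000- 0011- 01-00 0110- 1-101
PIs = {-1101, 0-000, 0-011, 00-11, 000-1, 0000-, 0011-, 01-00, 0110-, 1-101, 11010}
Coverage chart:
  m0: 0-000,0000-
  m1: 000-1,0000-
  m3: 0-011,00-11,000-1
  m6: 0011- ←essential
  m7: 00-11,0011-
  m8: 0-000,01-00
  m11: 0-011 ←essential
  m12: 01-00,0110-
  m13: -1101,0110-
  m21: 1-101 ←essential
  m26: 11010 ←essential
  m29: -1101,1-101
Essential: 0-011, 0011-, 1-101, 11010
Petrick residual → -1101, 0000-, 01-00
Min cover (7 terms): bcd'e + a'c'de + a'b'c'd' + a'b'cd + a'bd'e' + acd'e + abc'de'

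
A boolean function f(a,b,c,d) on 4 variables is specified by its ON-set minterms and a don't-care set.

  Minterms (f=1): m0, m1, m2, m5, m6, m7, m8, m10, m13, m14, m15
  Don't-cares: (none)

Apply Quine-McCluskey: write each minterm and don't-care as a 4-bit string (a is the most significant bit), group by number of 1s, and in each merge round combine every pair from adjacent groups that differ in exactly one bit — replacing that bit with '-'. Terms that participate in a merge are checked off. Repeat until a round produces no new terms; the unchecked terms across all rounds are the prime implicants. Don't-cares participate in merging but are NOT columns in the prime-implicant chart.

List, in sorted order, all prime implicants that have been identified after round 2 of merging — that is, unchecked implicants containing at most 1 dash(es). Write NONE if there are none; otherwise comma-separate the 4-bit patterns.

Round 0: 0000✓ 0001✓ 0010✓ 0101✓ 0110✓ 0111✓ 1000✓ 1010✓ 1101✓ 1110✓ 1111✓
Round 1: -000✓ -010✓ -101✓ -110✓ -111✓ 0-01 0-10✓ 00-0✓ 000- 01-1✓ 011-✓ 1-10✓ 10-0✓ 11-1✓ 111-✓
Round 2: --10 -0-0 -1-1 -11-
PIs = {--10, -0-0, -1-1, -11-, 0-01, 000-}

0-01, 000-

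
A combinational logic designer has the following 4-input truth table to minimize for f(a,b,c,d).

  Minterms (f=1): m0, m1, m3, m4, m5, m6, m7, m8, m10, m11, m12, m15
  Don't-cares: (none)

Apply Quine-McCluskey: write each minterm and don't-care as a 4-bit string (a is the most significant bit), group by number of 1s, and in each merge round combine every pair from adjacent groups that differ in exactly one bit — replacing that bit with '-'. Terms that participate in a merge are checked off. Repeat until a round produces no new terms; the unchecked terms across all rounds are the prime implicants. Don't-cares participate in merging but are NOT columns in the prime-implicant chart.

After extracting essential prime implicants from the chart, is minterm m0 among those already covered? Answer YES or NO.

YES

size-2^0 implicants → 0000(✓)  0001(✓)  0011(✓)  0100(✓)  0101(✓)  0110(✓)  0111(✓)  1000(✓)  1010(✓)  1011(✓)  1100(✓)  1111(✓)
size-2^1 implicants → -000(✓)  -011(✓)  -100(✓)  -111(✓)  0-00(✓)  0-01(✓)  0-11(✓)  00-1(✓)  000-(✓)  01-0(✓)  01-1(✓)  010-(✓)  011-(✓)  1-00(✓)  1-11(✓)  10-0  101-
size-2^2 implicants → --00  --11  0--1  0-0-  01--
Unchecked terms (primes): --00, --11, 0--1, 0-0-, 01--, 10-0, 101-
Minterm coverage:
  m0 ⊆ --00,0-0-
  m1 ⊆ 0--1,0-0-
  m3 ⊆ --11,0--1
  m4 ⊆ --00,0-0-,01--
  m5 ⊆ 0--1,0-0-,01--
  m6 ⊆ 01-- [E]
  m7 ⊆ --11,0--1,01--
  m8 ⊆ --00,10-0
  m10 ⊆ 10-0,101-
  m11 ⊆ --11,101-
  m12 ⊆ --00 [E]
  m15 ⊆ --11 [E]
E = {--00, --11, 01--}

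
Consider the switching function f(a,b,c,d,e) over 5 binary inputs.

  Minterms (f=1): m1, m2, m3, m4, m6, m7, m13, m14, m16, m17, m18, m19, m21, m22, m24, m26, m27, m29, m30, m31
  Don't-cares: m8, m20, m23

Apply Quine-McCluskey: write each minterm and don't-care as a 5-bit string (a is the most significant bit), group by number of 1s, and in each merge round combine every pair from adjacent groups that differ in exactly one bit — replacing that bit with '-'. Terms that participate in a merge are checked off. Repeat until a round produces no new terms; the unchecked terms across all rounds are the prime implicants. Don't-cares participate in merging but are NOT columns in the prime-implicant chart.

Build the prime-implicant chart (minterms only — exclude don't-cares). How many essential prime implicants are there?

6

Round 0: 00001✓ 00010✓ 00011✓ 00100✓ 00110✓ 00111✓ 01000✓ 01101✓ 01110✓ 10000✓ 10001✓ 10010✓ 10011✓ 10100✓ 10101✓ 10110✓ 10111✓ 11000✓ 11010✓ 11011✓ 11101✓ 11110✓ 11111✓
Round 1: -0001✓ -0010✓ -0011✓ -0100✓ -0110✓ -0111✓ -1000 -1101 -1110✓ 0-110✓ 00-10✓ 00-11✓ 000-1✓ 0001-✓ 001-0✓ 0011-✓ 1-000✓ 1-010✓ 1-011✓ 1-101✓ 1-110✓ 1-111✓ 10-00✓ 10-01✓ 10-10✓ 10-11✓ 100-0✓ 100-1✓ 1000-✓ 1001-✓ 101-0✓ 101-1✓ 1010-✓ 1011-✓ 11-10✓ 11-11✓ 110-0✓ 1101-✓ 111-1✓ 1111-✓
Round 2: --110 -0-10✓ -0-11✓ -00-1 -001-✓ -01-0 -011-✓ 00-1-✓ 1--10✓ 1--11✓ 1-0-0 1-01-✓ 1-1-1 1-11-✓ 10--0✓ 10--1✓ 10-0-✓ 10-1-✓ 100--✓ 101--✓ 11-1-✓
Round 3: -0-1- 1--1- 10---
PIs = {--110, -0-1-, -00-1, -01-0, -1000, -1101, 1--1-, 1-0-0, 1-1-1, 10---}
Coverage chart:
  m1: -00-1 ←essential
  m2: -0-1- ←essential
  m3: -0-1-,-00-1
  m4: -01-0 ←essential
  m6: --110,-0-1-,-01-0
  m7: -0-1- ←essential
  m13: -1101 ←essential
  m14: --110 ←essential
  m16: 1-0-0,10---
  m17: -00-1,10---
  m18: -0-1-,1--1-,1-0-0,10---
  m19: -0-1-,-00-1,1--1-,10---
  m21: 1-1-1,10---
  m22: --110,-0-1-,-01-0,1--1-,10---
  m24: -1000,1-0-0
  m26: 1--1-,1-0-0
  m27: 1--1- ←essential
  m29: -1101,1-1-1
  m30: --110,1--1-
  m31: 1--1-,1-1-1
Essential: --110, -0-1-, -00-1, -01-0, -1101, 1--1-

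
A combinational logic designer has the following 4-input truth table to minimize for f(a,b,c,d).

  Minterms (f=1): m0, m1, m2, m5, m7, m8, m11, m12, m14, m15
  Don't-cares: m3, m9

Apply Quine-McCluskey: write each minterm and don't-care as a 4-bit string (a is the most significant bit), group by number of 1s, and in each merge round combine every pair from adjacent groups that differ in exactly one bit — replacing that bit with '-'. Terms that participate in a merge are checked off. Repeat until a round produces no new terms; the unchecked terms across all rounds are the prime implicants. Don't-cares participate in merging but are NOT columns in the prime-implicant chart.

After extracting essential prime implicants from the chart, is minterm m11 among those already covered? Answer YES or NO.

[col 0] 0000*, 0001*, 0010*, 0011*, 0101*, 0111*, 1000*, 1001*, 1011*, 1100*, 1110*, 1111*
[col 1] -000*, -001*, -011*, -111*, 0-01*, 0-11*, 00-0*, 00-1*, 000-*, 001-*, 01-1*, 1-00, 1-11*, 10-1*, 100-*, 11-0, 111-
[col 2] --11, -0-1, -00-, 0--1, 00--
Prime implicants: --11, -0-1, -00-, 0--1, 00--, 1-00, 11-0, 111-
PI chart (minterm → PIs covering it):
  0 | -00-,00--
  1 | -0-1,-00-,0--1,00--
  2 | 00--  (sole → essential)
  5 | 0--1  (sole → essential)
  7 | --11,0--1
  8 | -00-,1-00
  11 | --11,-0-1
  12 | 1-00,11-0
  14 | 11-0,111-
  15 | --11,111-
Essential prime implicants: 0--1, 00--

NO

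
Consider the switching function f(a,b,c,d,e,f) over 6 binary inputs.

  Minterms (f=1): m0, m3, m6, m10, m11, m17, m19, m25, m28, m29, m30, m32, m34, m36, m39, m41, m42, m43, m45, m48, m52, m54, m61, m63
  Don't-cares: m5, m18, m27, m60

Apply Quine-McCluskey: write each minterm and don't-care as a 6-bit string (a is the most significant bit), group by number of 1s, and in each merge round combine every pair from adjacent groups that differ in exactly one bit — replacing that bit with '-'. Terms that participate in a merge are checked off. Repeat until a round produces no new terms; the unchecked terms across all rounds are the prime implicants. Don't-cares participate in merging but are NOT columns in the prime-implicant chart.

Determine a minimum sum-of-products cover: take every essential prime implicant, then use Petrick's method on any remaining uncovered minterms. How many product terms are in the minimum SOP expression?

13

Round 0: 000000✓ 000011✓ 000101 000110 001010✓ 001011✓ 010001✓ 010010✓ 010011✓ 011001✓ 011011✓ 011100✓ 011101✓ 011110✓ 100000✓ 100010✓ 100100✓ 100111 101001✓ 101010✓ 101011✓ 101101✓ 110000✓ 110100✓ 110110✓ 111100✓ 111101✓ 111111✓
Round 1: -00000 -01010✓ -01011✓ -11100✓ -11101✓ 0-0011✓ 0-1011✓ 00-011✓ 00101-✓ 01-001✓ 01-011✓ 0100-1✓ 01001- 011-01 0110-1✓ 0111-0 01110-✓ 1-0000✓ 1-0100✓ 1-1101 10-010 100-00✓ 1000-0 101-01 1010-1 10101-✓ 11-100 110-00✓ 1101-0 1111-1 11110-✓
Round 2: -0101- -1110- 0--011 01-0-1 1-0-00
PIs = {-00000, -0101-, -1110-, 0--011, 000101, 000110, 01-0-1, 01001-, 011-01, 0111-0, 1-0-00, 1-1101, 10-010, 1000-0, 100111, 101-01, 1010-1, 11-100, 1101-0, 1111-1}
Coverage chart:
  m0: -00000 ←essential
  m3: 0--011 ←essential
  m6: 000110 ←essential
  m10: -0101- ←essential
  m11: -0101-,0--011
  m17: 01-0-1 ←essential
  m19: 0--011,01-0-1,01001-
  m25: 01-0-1,011-01
  m28: -1110-,0111-0
  m29: -1110-,011-01
  m30: 0111-0 ←essential
  m32: -00000,1-0-00,1000-0
  m34: 10-010,1000-0
  m36: 1-0-00 ←essential
  m39: 100111 ←essential
  m41: 101-01,1010-1
  m42: -0101-,10-010
  m43: -0101-,1010-1
  m45: 1-1101,101-01
  m48: 1-0-00 ←essential
  m52: 1-0-00,11-100,1101-0
  m54: 1101-0 ←essential
  m61: -1110-,1-1101,1111-1
  m63: 1111-1 ←essential
Essential: -00000, -0101-, 0--011, 000110, 01-0-1, 0111-0, 1-0-00, 100111, 1101-0, 1111-1
Petrick residual → -1110-, 10-010, 101-01
Min cover (13 terms): b'c'd'e'f' + b'cd'e + bcde' + a'd'ef + a'b'c'def' + a'bd'f + a'bcdf' + ac'e'f' + ab'd'ef' + ab'c'def + ab'ce'f + abc'df' + abcdf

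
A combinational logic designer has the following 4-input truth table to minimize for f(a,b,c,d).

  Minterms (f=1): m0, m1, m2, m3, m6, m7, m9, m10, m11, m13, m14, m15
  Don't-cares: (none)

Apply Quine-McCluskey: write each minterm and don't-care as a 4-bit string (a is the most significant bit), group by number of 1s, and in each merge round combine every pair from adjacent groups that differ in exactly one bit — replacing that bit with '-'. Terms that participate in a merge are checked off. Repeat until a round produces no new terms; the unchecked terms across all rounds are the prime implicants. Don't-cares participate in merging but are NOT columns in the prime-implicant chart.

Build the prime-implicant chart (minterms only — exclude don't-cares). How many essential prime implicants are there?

Round 0: 0000✓ 0001✓ 0010✓ 0011✓ 0110✓ 0111✓ 1001✓ 1010✓ 1011✓ 1101✓ 1110✓ 1111✓
Round 1: -001✓ -010✓ -011✓ -110✓ -111✓ 0-10✓ 0-11✓ 00-0✓ 00-1✓ 000-✓ 001-✓ 011-✓ 1-01✓ 1-10✓ 1-11✓ 10-1✓ 101-✓ 11-1✓ 111-✓
Round 2: --10✓ --11✓ -0-1 -01-✓ -11-✓ 0-1-✓ 00-- 1--1 1-1-✓
Round 3: --1-
PIs = {--1-, -0-1, 00--, 1--1}
Coverage chart:
  m0: 00-- ←essential
  m1: -0-1,00--
  m2: --1-,00--
  m3: --1-,-0-1,00--
  m6: --1- ←essential
  m7: --1- ←essential
  m9: -0-1,1--1
  m10: --1- ←essential
  m11: --1-,-0-1,1--1
  m13: 1--1 ←essential
  m14: --1- ←essential
  m15: --1-,1--1
Essential: --1-, 00--, 1--1

3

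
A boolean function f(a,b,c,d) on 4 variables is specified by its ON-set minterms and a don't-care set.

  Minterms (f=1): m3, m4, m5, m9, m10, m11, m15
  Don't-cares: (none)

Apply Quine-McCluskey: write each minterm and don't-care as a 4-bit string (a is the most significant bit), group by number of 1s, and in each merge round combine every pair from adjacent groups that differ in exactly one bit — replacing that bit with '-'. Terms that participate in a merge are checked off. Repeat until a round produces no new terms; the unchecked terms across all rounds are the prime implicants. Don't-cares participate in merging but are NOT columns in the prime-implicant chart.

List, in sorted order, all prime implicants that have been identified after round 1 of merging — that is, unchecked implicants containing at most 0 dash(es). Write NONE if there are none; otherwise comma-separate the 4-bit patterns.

NONE

Round 0: 0011✓ 0100✓ 0101✓ 1001✓ 1010✓ 1011✓ 1111✓
Round 1: -011 010- 1-11 10-1 101-
PIs = {-011, 010-, 1-11, 10-1, 101-}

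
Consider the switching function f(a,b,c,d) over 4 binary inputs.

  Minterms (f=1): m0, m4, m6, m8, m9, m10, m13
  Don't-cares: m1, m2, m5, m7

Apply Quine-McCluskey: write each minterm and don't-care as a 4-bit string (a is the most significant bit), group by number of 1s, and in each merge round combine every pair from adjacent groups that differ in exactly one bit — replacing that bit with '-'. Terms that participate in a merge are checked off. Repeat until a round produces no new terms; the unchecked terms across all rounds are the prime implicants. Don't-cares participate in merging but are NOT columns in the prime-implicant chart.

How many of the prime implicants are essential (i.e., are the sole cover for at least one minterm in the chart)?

2

Round 0: 0000✓ 0001✓ 0010✓ 0100✓ 0101✓ 0110✓ 0111✓ 1000✓ 1001✓ 1010✓ 1101✓
Round 1: -000✓ -001✓ -010✓ -101✓ 0-00✓ 0-01✓ 0-10✓ 00-0✓ 000-✓ 01-0✓ 01-1✓ 010-✓ 011-✓ 1-01✓ 10-0✓ 100-✓
Round 2: --01 -0-0 -00- 0--0 0-0- 01--
PIs = {--01, -0-0, -00-, 0--0, 0-0-, 01--}
Coverage chart:
  m0: -0-0,-00-,0--0,0-0-
  m4: 0--0,0-0-,01--
  m6: 0--0,01--
  m8: -0-0,-00-
  m9: --01,-00-
  m10: -0-0 ←essential
  m13: --01 ←essential
Essential: --01, -0-0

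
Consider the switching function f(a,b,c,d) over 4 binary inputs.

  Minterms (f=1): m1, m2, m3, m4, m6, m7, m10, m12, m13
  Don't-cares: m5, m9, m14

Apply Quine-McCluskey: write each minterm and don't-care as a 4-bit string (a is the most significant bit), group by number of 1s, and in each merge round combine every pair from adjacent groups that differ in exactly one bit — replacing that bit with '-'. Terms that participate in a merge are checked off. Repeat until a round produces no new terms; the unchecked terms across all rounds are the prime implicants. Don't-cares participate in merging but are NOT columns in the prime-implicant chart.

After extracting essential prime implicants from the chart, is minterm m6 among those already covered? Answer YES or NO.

YES

size-2^0 implicants → 0001(✓)  0010(✓)  0011(✓)  0100(✓)  0101(✓)  0110(✓)  0111(✓)  1001(✓)  1010(✓)  1100(✓)  1101(✓)  1110(✓)
size-2^1 implicants → -001(✓)  -010(✓)  -100(✓)  -101(✓)  -110(✓)  0-01(✓)  0-10(✓)  0-11(✓)  00-1(✓)  001-(✓)  01-0(✓)  01-1(✓)  010-(✓)  011-(✓)  1-01(✓)  1-10(✓)  11-0(✓)  110-(✓)
size-2^2 implicants → --01  --10  -1-0  -10-  0--1  0-1-  01--
Unchecked terms (primes): --01, --10, -1-0, -10-, 0--1, 0-1-, 01--
Minterm coverage:
  m1 ⊆ --01,0--1
  m2 ⊆ --10,0-1-
  m3 ⊆ 0--1,0-1-
  m4 ⊆ -1-0,-10-,01--
  m6 ⊆ --10,-1-0,0-1-,01--
  m7 ⊆ 0--1,0-1-,01--
  m10 ⊆ --10 [E]
  m12 ⊆ -1-0,-10-
  m13 ⊆ --01,-10-
E = {--10}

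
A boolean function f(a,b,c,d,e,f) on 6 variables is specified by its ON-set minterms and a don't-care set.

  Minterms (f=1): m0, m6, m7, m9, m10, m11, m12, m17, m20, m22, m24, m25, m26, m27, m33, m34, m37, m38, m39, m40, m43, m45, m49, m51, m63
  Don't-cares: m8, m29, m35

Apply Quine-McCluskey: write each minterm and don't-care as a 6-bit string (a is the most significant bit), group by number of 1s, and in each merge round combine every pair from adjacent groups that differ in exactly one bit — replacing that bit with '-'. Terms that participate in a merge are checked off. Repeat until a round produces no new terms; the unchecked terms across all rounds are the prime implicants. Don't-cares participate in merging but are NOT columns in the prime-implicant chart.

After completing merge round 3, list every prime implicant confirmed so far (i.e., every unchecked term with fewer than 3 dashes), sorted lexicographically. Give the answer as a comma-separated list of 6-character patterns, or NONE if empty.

size-2^0 implicants → 000000(✓)  000110(✓)  000111(✓)  001000(✓)  001001(✓)  001010(✓)  001011(✓)  001100(✓)  010001(✓)  010100(✓)  010110(✓)  011000(✓)  011001(✓)  011010(✓)  011011(✓)  011101(✓)  100001(✓)  100010(✓)  100011(✓)  100101(✓)  100110(✓)  100111(✓)  101000(✓)  101011(✓)  101101(✓)  110001(✓)  110011(✓)  111111
size-2^1 implicants → -00110(✓)  -00111(✓)  -01000  -01011  -10001  0-0110  0-1000(✓)  0-1001(✓)  0-1010(✓)  0-1011(✓)  00-000  00011-(✓)  001-00  0010-0(✓)  0010-1(✓)  00100-(✓)  00101-(✓)  01-001  0101-0  011-01  0110-0(✓)  0110-1(✓)  01100-(✓)  01101-(✓)  1-0001(✓)  1-0011(✓)  10-011  10-101  100-01(✓)  100-10(✓)  100-11(✓)  1000-1(✓)  10001-(✓)  1001-1(✓)  10011-(✓)  1100-1(✓)
size-2^2 implicants → -0011-  0-10-0(✓)  0-10-1(✓)  0-100-(✓)  0-101-(✓)  0010--(✓)  0110--(✓)  1-00-1  100--1  100-1-
size-2^3 implicants → 0-10--
Unchecked terms (primes): -0011-, -01000, -01011, -10001, 0-0110, 0-10--, 00-000, 001-00, 01-001, 0101-0, 011-01, 1-00-1, 10-011, 10-101, 100--1, 100-1-, 111111

-0011-, -01000, -01011, -10001, 0-0110, 00-000, 001-00, 01-001, 0101-0, 011-01, 1-00-1, 10-011, 10-101, 100--1, 100-1-, 111111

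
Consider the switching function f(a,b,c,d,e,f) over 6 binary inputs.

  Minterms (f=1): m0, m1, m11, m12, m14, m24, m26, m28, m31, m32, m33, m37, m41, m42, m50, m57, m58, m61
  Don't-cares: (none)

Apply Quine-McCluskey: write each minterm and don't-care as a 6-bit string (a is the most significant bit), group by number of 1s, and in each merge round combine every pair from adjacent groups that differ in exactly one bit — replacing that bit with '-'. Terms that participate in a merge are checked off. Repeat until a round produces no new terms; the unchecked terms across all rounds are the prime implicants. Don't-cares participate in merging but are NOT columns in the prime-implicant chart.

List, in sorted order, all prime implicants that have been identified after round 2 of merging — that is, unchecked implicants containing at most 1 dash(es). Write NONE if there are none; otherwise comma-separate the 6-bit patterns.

-11010, 0-1100, 001011, 0011-0, 011-00, 0110-0, 011111, 1-1001, 1-1010, 10-001, 100-01, 11-010, 111-01

size-2^0 implicants → 000000(✓)  000001(✓)  001011  001100(✓)  001110(✓)  011000(✓)  011010(✓)  011100(✓)  011111  100000(✓)  100001(✓)  100101(✓)  101001(✓)  101010(✓)  110010(✓)  111001(✓)  111010(✓)  111101(✓)
size-2^1 implicants → -00000(✓)  -00001(✓)  -11010  0-1100  00000-(✓)  0011-0  011-00  0110-0  1-1001  1-1010  10-001  100-01  10000-(✓)  11-010  111-01
size-2^2 implicants → -0000-
Unchecked terms (primes): -0000-, -11010, 0-1100, 001011, 0011-0, 011-00, 0110-0, 011111, 1-1001, 1-1010, 10-001, 100-01, 11-010, 111-01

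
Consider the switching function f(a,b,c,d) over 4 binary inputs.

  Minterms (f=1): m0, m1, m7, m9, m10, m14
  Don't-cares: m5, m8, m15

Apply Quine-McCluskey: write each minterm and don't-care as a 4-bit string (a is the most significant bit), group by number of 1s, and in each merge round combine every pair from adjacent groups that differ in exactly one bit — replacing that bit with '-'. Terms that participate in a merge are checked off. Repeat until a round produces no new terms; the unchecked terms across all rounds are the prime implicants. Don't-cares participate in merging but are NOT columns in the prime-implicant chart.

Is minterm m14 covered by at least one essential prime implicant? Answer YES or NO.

Round 0: 0000✓ 0001✓ 0101✓ 0111✓ 1000✓ 1001✓ 1010✓ 1110✓ 1111✓
Round 1: -000✓ -001✓ -111 0-01 000-✓ 01-1 1-10 10-0 100-✓ 111-
Round 2: -00-
PIs = {-00-, -111, 0-01, 01-1, 1-10, 10-0, 111-}
Coverage chart:
  m0: -00- ←essential
  m1: -00-,0-01
  m7: -111,01-1
  m9: -00- ←essential
  m10: 1-10,10-0
  m14: 1-10,111-
Essential: -00-

NO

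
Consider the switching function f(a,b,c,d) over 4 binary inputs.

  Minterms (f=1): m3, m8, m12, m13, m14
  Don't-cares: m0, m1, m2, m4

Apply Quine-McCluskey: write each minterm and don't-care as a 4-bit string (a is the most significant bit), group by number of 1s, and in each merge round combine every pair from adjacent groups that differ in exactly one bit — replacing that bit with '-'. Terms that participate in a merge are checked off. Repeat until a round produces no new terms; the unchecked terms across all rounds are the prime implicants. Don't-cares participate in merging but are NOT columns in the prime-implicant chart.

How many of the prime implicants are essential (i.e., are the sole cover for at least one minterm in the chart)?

Round 0: 0000✓ 0001✓ 0010✓ 0011✓ 0100✓ 1000✓ 1100✓ 1101✓ 1110✓
Round 1: -000✓ -100✓ 0-00✓ 00-0✓ 00-1✓ 000-✓ 001-✓ 1-00✓ 11-0 110-
Round 2: --00 00--
PIs = {--00, 00--, 11-0, 110-}
Coverage chart:
  m3: 00-- ←essential
  m8: --00 ←essential
  m12: --00,11-0,110-
  m13: 110- ←essential
  m14: 11-0 ←essential
Essential: --00, 00--, 11-0, 110-

4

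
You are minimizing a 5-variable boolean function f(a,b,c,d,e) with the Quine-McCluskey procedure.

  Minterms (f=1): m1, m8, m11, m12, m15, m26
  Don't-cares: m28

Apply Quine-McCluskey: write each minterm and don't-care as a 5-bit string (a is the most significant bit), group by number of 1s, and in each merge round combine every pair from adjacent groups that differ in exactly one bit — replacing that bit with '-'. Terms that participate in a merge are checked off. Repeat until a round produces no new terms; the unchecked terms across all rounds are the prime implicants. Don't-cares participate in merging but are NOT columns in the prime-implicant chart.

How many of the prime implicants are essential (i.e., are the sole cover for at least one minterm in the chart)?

size-2^0 implicants → 00001  01000(✓)  01011(✓)  01100(✓)  01111(✓)  11010  11100(✓)
size-2^1 implicants → -1100  01-00  01-11
Unchecked terms (primes): -1100, 00001, 01-00, 01-11, 11010
Minterm coverage:
  m1 ⊆ 00001 [E]
  m8 ⊆ 01-00 [E]
  m11 ⊆ 01-11 [E]
  m12 ⊆ -1100,01-00
  m15 ⊆ 01-11 [E]
  m26 ⊆ 11010 [E]
E = {00001, 01-00, 01-11, 11010}

4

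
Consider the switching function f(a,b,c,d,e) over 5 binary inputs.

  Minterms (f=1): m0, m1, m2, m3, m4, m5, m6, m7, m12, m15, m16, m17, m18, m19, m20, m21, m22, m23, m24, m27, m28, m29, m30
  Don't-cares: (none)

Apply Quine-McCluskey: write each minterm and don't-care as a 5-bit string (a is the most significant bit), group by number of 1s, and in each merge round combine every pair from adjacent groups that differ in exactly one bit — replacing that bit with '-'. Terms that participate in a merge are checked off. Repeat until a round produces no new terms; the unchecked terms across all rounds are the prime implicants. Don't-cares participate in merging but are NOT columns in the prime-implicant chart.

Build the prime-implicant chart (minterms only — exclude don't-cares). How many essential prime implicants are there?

size-2^0 implicants → 00000(✓)  00001(✓)  00010(✓)  00011(✓)  00100(✓)  00101(✓)  00110(✓)  00111(✓)  01100(✓)  01111(✓)  10000(✓)  10001(✓)  10010(✓)  10011(✓)  10100(✓)  10101(✓)  10110(✓)  10111(✓)  11000(✓)  11011(✓)  11100(✓)  11101(✓)  11110(✓)
size-2^1 implicants → -0000(✓)  -0001(✓)  -0010(✓)  -0011(✓)  -0100(✓)  -0101(✓)  -0110(✓)  -0111(✓)  -1100(✓)  0-100(✓)  0-111  00-00(✓)  00-01(✓)  00-10(✓)  00-11(✓)  000-0(✓)  000-1(✓)  0000-(✓)  0001-(✓)  001-0(✓)  001-1(✓)  0010-(✓)  0011-(✓)  1-000(✓)  1-011  1-100(✓)  1-101(✓)  1-110(✓)  10-00(✓)  10-01(✓)  10-10(✓)  10-11(✓)  100-0(✓)  100-1(✓)  1000-(✓)  1001-(✓)  101-0(✓)  101-1(✓)  1010-(✓)  1011-(✓)  11-00(✓)  111-0(✓)  1110-(✓)
size-2^2 implicants → --100  -0-00(✓)  -0-01(✓)  -0-10(✓)  -0-11(✓)  -00-0(✓)  -00-1(✓)  -000-(✓)  -001-(✓)  -01-0(✓)  -01-1(✓)  -010-(✓)  -011-(✓)  00--0(✓)  00--1(✓)  00-0-(✓)  00-1-(✓)  000--(✓)  001--(✓)  1--00  1-1-0  1-10-  10--0(✓)  10--1(✓)  10-0-(✓)  10-1-(✓)  100--(✓)  101--(✓)
size-2^3 implicants → -0--0(✓)  -0--1(✓)  -0-0-(✓)  -0-1-(✓)  -00--(✓)  -01--(✓)  00---(✓)  10---(✓)
size-2^4 implicants → -0---
Unchecked terms (primes): --100, -0---, 0-111, 1--00, 1-011, 1-1-0, 1-10-
Minterm coverage:
  m0 ⊆ -0--- [E]
  m1 ⊆ -0--- [E]
  m2 ⊆ -0--- [E]
  m3 ⊆ -0--- [E]
  m4 ⊆ --100,-0---
  m5 ⊆ -0--- [E]
  m6 ⊆ -0--- [E]
  m7 ⊆ -0---,0-111
  m12 ⊆ --100 [E]
  m15 ⊆ 0-111 [E]
  m16 ⊆ -0---,1--00
  m17 ⊆ -0--- [E]
  m18 ⊆ -0--- [E]
  m19 ⊆ -0---,1-011
  m20 ⊆ --100,-0---,1--00,1-1-0,1-10-
  m21 ⊆ -0---,1-10-
  m22 ⊆ -0---,1-1-0
  m23 ⊆ -0--- [E]
  m24 ⊆ 1--00 [E]
  m27 ⊆ 1-011 [E]
  m28 ⊆ --100,1--00,1-1-0,1-10-
  m29 ⊆ 1-10- [E]
  m30 ⊆ 1-1-0 [E]
E = {--100, -0---, 0-111, 1--00, 1-011, 1-1-0, 1-10-}

7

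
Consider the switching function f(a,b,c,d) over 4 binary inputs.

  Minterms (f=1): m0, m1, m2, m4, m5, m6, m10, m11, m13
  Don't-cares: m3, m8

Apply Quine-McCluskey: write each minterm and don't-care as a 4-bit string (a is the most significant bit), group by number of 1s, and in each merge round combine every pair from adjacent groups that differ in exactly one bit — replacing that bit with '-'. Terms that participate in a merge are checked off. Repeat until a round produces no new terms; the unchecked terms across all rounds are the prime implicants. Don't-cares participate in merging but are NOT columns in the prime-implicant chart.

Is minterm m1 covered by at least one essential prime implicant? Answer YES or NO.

Round 0: 0000✓ 0001✓ 0010✓ 0011✓ 0100✓ 0101✓ 0110✓ 1000✓ 1010✓ 1011✓ 1101✓
Round 1: -000✓ -010✓ -011✓ -101 0-00✓ 0-01✓ 0-10✓ 00-0✓ 00-1✓ 000-✓ 001-✓ 01-0✓ 010-✓ 10-0✓ 101-✓
Round 2: -0-0 -01- 0--0 0-0- 00--
PIs = {-0-0, -01-, -101, 0--0, 0-0-, 00--}
Coverage chart:
  m0: -0-0,0--0,0-0-,00--
  m1: 0-0-,00--
  m2: -0-0,-01-,0--0,00--
  m4: 0--0,0-0-
  m5: -101,0-0-
  m6: 0--0 ←essential
  m10: -0-0,-01-
  m11: -01- ←essential
  m13: -101 ←essential
Essential: -01-, -101, 0--0

NO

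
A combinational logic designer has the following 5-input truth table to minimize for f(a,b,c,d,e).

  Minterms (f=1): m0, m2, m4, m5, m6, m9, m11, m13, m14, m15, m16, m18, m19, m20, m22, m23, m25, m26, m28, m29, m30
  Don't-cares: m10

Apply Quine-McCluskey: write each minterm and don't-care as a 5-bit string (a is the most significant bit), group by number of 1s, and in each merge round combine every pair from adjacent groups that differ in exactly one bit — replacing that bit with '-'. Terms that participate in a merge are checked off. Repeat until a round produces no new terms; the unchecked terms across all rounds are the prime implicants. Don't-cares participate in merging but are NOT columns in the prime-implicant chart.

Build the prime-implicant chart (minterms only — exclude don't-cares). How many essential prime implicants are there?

4

Round 0: 00000✓ 00010✓ 00100✓ 00101✓ 00110✓ 01001✓ 01010✓ 01011✓ 01101✓ 01110✓ 01111✓ 10000✓ 10010✓ 10011✓ 10100✓ 10110✓ 10111✓ 11001✓ 11010✓ 11100✓ 11101✓ 11110✓
Round 1: -0000✓ -0010✓ -0100✓ -0110✓ -1001✓ -1010✓ -1101✓ -1110✓ 0-010✓ 0-101 0-110✓ 00-00✓ 00-10✓ 000-0✓ 001-0✓ 0010- 01-01✓ 01-10✓ 01-11✓ 010-1✓ 0101-✓ 011-1✓ 0111-✓ 1-010✓ 1-100✓ 1-110✓ 10-00✓ 10-10✓ 10-11✓ 100-0✓ 1001-✓ 101-0✓ 1011-✓ 11-01✓ 11-10✓ 111-0✓ 1110-
Round 2: --010✓ --110✓ -0-00✓ -0-10✓ -00-0✓ -01-0✓ -1-01 -1-10✓ 0--10✓ 00--0✓ 01--1 01-1- 1--10✓ 1-1-0 10--0✓ 10-1-
Round 3: ---10 -0--0
PIs = {---10, -0--0, -1-01, 0-101, 0010-, 01--1, 01-1-, 1-1-0, 10-1-, 1110-}
Coverage chart:
  m0: -0--0 ←essential
  m2: ---10,-0--0
  m4: -0--0,0010-
  m5: 0-101,0010-
  m6: ---10,-0--0
  m9: -1-01,01--1
  m11: 01--1,01-1-
  m13: -1-01,0-101,01--1
  m14: ---10,01-1-
  m15: 01--1,01-1-
  m16: -0--0 ←essential
  m18: ---10,-0--0,10-1-
  m19: 10-1- ←essential
  m20: -0--0,1-1-0
  m22: ---10,-0--0,1-1-0,10-1-
  m23: 10-1- ←essential
  m25: -1-01 ←essential
  m26: ---10 ←essential
  m28: 1-1-0,1110-
  m29: -1-01,1110-
  m30: ---10,1-1-0
Essential: ---10, -0--0, -1-01, 10-1-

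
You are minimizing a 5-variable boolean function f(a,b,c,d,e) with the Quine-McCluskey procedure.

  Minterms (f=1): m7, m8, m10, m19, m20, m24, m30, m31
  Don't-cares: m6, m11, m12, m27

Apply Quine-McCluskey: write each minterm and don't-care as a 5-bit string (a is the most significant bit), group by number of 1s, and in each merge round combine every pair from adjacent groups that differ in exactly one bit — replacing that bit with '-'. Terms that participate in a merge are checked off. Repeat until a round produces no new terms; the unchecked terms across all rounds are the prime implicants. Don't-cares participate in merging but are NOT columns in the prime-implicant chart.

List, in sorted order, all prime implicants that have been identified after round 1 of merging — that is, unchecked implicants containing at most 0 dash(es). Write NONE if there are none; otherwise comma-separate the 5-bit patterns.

Round 0: 00110✓ 00111✓ 01000✓ 01010✓ 01011✓ 01100✓ 10011✓ 10100 11000✓ 11011✓ 11110✓ 11111✓
Round 1: -1000 -1011 0011- 01-00 010-0 0101- 1-011 11-11 1111-
PIs = {-1000, -1011, 0011-, 01-00, 010-0, 0101-, 1-011, 10100, 11-11, 1111-}

10100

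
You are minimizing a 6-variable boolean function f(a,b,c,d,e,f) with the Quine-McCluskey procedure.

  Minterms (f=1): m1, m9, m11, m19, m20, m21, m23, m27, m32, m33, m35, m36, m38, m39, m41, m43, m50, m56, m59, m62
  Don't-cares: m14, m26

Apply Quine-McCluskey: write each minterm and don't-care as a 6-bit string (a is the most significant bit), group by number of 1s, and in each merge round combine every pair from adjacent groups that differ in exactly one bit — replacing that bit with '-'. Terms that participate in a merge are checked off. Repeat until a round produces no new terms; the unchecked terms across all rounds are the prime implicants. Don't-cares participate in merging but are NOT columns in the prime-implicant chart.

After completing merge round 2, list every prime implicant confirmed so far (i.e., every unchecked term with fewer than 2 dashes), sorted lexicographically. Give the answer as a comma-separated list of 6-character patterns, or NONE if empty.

001110, 01-011, 010-11, 0101-1, 01010-, 01101-, 100-00, 100-11, 10000-, 1001-0, 10011-, 110010, 111000, 111110

size-2^0 implicants → 000001(✓)  001001(✓)  001011(✓)  001110  010011(✓)  010100(✓)  010101(✓)  010111(✓)  011010(✓)  011011(✓)  100000(✓)  100001(✓)  100011(✓)  100100(✓)  100110(✓)  100111(✓)  101001(✓)  101011(✓)  110010  111000  111011(✓)  111110
size-2^1 implicants → -00001(✓)  -01001(✓)  -01011(✓)  -11011(✓)  0-1011(✓)  00-001(✓)  0010-1(✓)  01-011  010-11  0101-1  01010-  01101-  1-1011(✓)  10-001(✓)  10-011(✓)  100-00  100-11  1000-1(✓)  10000-  1001-0  10011-  1010-1(✓)
size-2^2 implicants → --1011  -0-001  -010-1  10-0-1
Unchecked terms (primes): --1011, -0-001, -010-1, 001110, 01-011, 010-11, 0101-1, 01010-, 01101-, 10-0-1, 100-00, 100-11, 10000-, 1001-0, 10011-, 110010, 111000, 111110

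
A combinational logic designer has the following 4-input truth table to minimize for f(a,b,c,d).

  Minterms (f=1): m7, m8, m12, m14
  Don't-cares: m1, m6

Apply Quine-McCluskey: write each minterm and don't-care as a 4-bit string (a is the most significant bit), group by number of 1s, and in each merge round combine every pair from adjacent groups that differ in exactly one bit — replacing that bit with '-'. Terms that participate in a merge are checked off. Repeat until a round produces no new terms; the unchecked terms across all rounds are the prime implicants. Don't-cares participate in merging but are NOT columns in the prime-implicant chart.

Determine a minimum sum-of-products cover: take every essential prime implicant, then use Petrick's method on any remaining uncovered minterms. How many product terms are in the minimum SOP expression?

[col 0] 0001, 0110*, 0111*, 1000*, 1100*, 1110*
[col 1] -110, 011-, 1-00, 11-0
Prime implicants: -110, 0001, 011-, 1-00, 11-0
PI chart (minterm → PIs covering it):
  7 | 011-  (sole → essential)
  8 | 1-00  (sole → essential)
  12 | 1-00,11-0
  14 | -110,11-0
Essential prime implicants: 011-, 1-00
Petrick residual → -110
Minimum SOP uses 3 PIs: bcd' + a'bc + ac'd'

3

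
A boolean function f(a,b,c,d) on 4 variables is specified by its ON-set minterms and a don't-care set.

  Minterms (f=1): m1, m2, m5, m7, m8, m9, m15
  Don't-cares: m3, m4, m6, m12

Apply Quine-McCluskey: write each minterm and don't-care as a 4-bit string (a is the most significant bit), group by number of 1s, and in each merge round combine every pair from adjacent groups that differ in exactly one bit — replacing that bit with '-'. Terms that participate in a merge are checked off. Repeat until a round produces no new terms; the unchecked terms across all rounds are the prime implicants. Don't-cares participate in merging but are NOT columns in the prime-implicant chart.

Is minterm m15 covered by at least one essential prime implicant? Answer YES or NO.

size-2^0 implicants → 0001(✓)  0010(✓)  0011(✓)  0100(✓)  0101(✓)  0110(✓)  0111(✓)  1000(✓)  1001(✓)  1100(✓)  1111(✓)
size-2^1 implicants → -001  -100  -111  0-01(✓)  0-10(✓)  0-11(✓)  00-1(✓)  001-(✓)  01-0(✓)  01-1(✓)  010-(✓)  011-(✓)  1-00  100-
size-2^2 implicants → 0--1  0-1-  01--
Unchecked terms (primes): -001, -100, -111, 0--1, 0-1-, 01--, 1-00, 100-
Minterm coverage:
  m1 ⊆ -001,0--1
  m2 ⊆ 0-1- [E]
  m5 ⊆ 0--1,01--
  m7 ⊆ -111,0--1,0-1-,01--
  m8 ⊆ 1-00,100-
  m9 ⊆ -001,100-
  m15 ⊆ -111 [E]
E = {-111, 0-1-}

YES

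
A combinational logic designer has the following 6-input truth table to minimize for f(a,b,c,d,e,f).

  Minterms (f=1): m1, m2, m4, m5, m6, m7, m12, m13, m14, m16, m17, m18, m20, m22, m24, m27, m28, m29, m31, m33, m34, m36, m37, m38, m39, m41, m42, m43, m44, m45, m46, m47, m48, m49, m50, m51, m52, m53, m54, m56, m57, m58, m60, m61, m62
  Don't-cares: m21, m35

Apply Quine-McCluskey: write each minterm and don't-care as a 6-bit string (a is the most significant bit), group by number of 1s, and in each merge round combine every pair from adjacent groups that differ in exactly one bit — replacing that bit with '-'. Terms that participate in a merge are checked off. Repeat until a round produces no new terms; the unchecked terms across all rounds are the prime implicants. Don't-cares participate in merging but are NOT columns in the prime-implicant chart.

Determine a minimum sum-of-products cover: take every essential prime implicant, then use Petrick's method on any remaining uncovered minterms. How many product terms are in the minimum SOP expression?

11

size-2^0 implicants → 000001(✓)  000010(✓)  000100(✓)  000101(✓)  000110(✓)  000111(✓)  001100(✓)  001101(✓)  001110(✓)  010000(✓)  010001(✓)  010010(✓)  010100(✓)  010101(✓)  010110(✓)  011000(✓)  011011(✓)  011100(✓)  011101(✓)  011111(✓)  100001(✓)  100010(✓)  100011(✓)  100100(✓)  100101(✓)  100110(✓)  100111(✓)  101001(✓)  101010(✓)  101011(✓)  101100(✓)  101101(✓)  101110(✓)  101111(✓)  110000(✓)  110001(✓)  110010(✓)  110011(✓)  110100(✓)  110101(✓)  110110(✓)  111000(✓)  111001(✓)  111010(✓)  111100(✓)  111101(✓)  111110(✓)
size-2^1 implicants → -00001(✓)  -00010(✓)  -00100(✓)  -00101(✓)  -00110(✓)  -00111(✓)  -01100(✓)  -01101(✓)  -01110(✓)  -10000(✓)  -10001(✓)  -10010(✓)  -10100(✓)  -10101(✓)  -10110(✓)  -11000(✓)  -11100(✓)  -11101(✓)  0-0001(✓)  0-0010(✓)  0-0100(✓)  0-0101(✓)  0-0110(✓)  0-1100(✓)  0-1101(✓)  00-100(✓)  00-101(✓)  00-110(✓)  000-01(✓)  000-10(✓)  0001-0(✓)  0001-1(✓)  00010-(✓)  00011-(✓)  0011-0(✓)  00110-(✓)  01-000(✓)  01-100(✓)  01-101(✓)  010-00(✓)  010-01(✓)  010-10(✓)  0100-0(✓)  01000-(✓)  0101-0(✓)  01010-(✓)  011-00(✓)  011-11  0111-1  01110-(✓)  1-0001(✓)  1-0010(✓)  1-0011(✓)  1-0100(✓)  1-0101(✓)  1-0110(✓)  1-1001(✓)  1-1010(✓)  1-1100(✓)  1-1101(✓)  1-1110(✓)  10-001(✓)  10-010(✓)  10-011(✓)  10-100(✓)  10-101(✓)  10-110(✓)  10-111(✓)  100-01(✓)  100-10(✓)  100-11(✓)  1000-1(✓)  10001-(✓)  1001-0(✓)  1001-1(✓)  10010-(✓)  10011-(✓)  101-01(✓)  101-10(✓)  101-11(✓)  1010-1(✓)  10101-(✓)  1011-0(✓)  1011-1(✓)  10110-(✓)  10111-(✓)  11-000(✓)  11-001(✓)  11-010(✓)  11-100(✓)  11-101(✓)  11-110(✓)  110-00(✓)  110-01(✓)  110-10(✓)  1100-0(✓)  1100-1(✓)  11000-(✓)  11001-(✓)  1101-0(✓)  11010-(✓)  111-00(✓)  111-01(✓)  111-10(✓)  1110-0(✓)  11100-(✓)  1111-0(✓)  11110-(✓)
size-2^2 implicants → --0001(✓)  --0010(✓)  --0100(✓)  --0101(✓)  --0110(✓)  --1100(✓)  --1101(✓)  -0-100(✓)  -0-101(✓)  -0-110(✓)  -00-01(✓)  -00-10(✓)  -001-0(✓)  -001-1(✓)  -0010-(✓)  -0011-(✓)  -011-0(✓)  -0110-(✓)  -1-000(✓)  -1-100(✓)  -1-101(✓)  -10-00(✓)  -10-01(✓)  -10-10(✓)  -100-0(✓)  -1000-(✓)  -101-0(✓)  -1010-(✓)  -11-00(✓)  -1110-(✓)  0--100(✓)  0--101(✓)  0-0-01(✓)  0-0-10(✓)  0-01-0(✓)  0-010-(✓)  0-110-(✓)  00-1-0(✓)  00-10-(✓)  0001--(✓)  01--00(✓)  01-10-(✓)  010--0(✓)  010-0-(✓)  1--001(✓)  1--010(✓)  1--100(✓)  1--101(✓)  1--110(✓)  1-0-01(✓)  1-0-10(✓)  1-00-1  1-001-  1-01-0(✓)  1-010-(✓)  1-1-01(✓)  1-1-10(✓)  1-11-0(✓)  1-110-(✓)  10--01(✓)  10--10(✓)  10--11(✓)  10-0-1(✓)  10-01-(✓)  10-1-0(✓)  10-1-1(✓)  10-10-(✓)  10-11-(✓)  100--1(✓)  100-1-(✓)  1001--(✓)  101--1(✓)  101-1-(✓)  1011--(✓)  11--00(✓)  11--01(✓)  11--10(✓)  11-0-0(✓)  11-00-(✓)  11-1-0(✓)  11-10-(✓)  110--0(✓)  110-0-(✓)  1100--  111--0(✓)  111-0-(✓)
size-2^3 implicants → ---100(✓)  ---101(✓)  --0-01  --0-10  --01-0  --010-(✓)  --110-(✓)  -0-1-0  -0-10-(✓)  -001--  -1--00  -1-10-(✓)  -10--0  -10-0-  0--10-(✓)  1---01  1---10  1--1-0  1--10-(✓)  10---1  10--1-  10-1--  11---0  11--0-
size-2^4 implicants → ---10-
Unchecked terms (primes): ---10-, --0-01, --0-10, --01-0, -0-1-0, -001--, -1--00, -10--0, -10-0-, 011-11, 0111-1, 1---01, 1---10, 1--1-0, 1-00-1, 1-001-, 10---1, 10--1-, 10-1--, 11---0, 11--0-, 1100--
Minterm coverage:
  m1 ⊆ --0-01 [E]
  m2 ⊆ --0-10 [E]
  m4 ⊆ ---10-,--01-0,-0-1-0,-001--
  m5 ⊆ ---10-,--0-01,-001--
  m6 ⊆ --0-10,--01-0,-0-1-0,-001--
  m7 ⊆ -001-- [E]
  m12 ⊆ ---10-,-0-1-0
  m13 ⊆ ---10- [E]
  m14 ⊆ -0-1-0 [E]
  m16 ⊆ -1--00,-10--0,-10-0-
  m17 ⊆ --0-01,-10-0-
  m18 ⊆ --0-10,-10--0
  m20 ⊆ ---10-,--01-0,-1--00,-10--0,-10-0-
  m22 ⊆ --0-10,--01-0,-10--0
  m24 ⊆ -1--00 [E]
  m27 ⊆ 011-11 [E]
  m28 ⊆ ---10-,-1--00
  m29 ⊆ ---10-,0111-1
  m31 ⊆ 011-11,0111-1
  m33 ⊆ --0-01,1---01,1-00-1,10---1
  m34 ⊆ --0-10,1---10,1-001-,10--1-
  m36 ⊆ ---10-,--01-0,-0-1-0,-001--,1--1-0,10-1--
  m37 ⊆ ---10-,--0-01,-001--,1---01,10---1,10-1--
  m38 ⊆ --0-10,--01-0,-0-1-0,-001--,1---10,1--1-0,10--1-,10-1--
  m39 ⊆ -001--,10---1,10--1-,10-1--
  m41 ⊆ 1---01,10---1
  m42 ⊆ 1---10,10--1-
  m43 ⊆ 10---1,10--1-
  m44 ⊆ ---10-,-0-1-0,1--1-0,10-1--
  m45 ⊆ ---10-,1---01,10---1,10-1--
  m46 ⊆ -0-1-0,1---10,1--1-0,10--1-,10-1--
  m47 ⊆ 10---1,10--1-,10-1--
  m48 ⊆ -1--00,-10--0,-10-0-,11---0,11--0-,1100--
  m49 ⊆ --0-01,-10-0-,1---01,1-00-1,11--0-,1100--
  m50 ⊆ --0-10,-10--0,1---10,1-001-,11---0,1100--
  m51 ⊆ 1-00-1,1-001-,1100--
  m52 ⊆ ---10-,--01-0,-1--00,-10--0,-10-0-,1--1-0,11---0,11--0-
  m53 ⊆ ---10-,--0-01,-10-0-,1---01,11--0-
  m54 ⊆ --0-10,--01-0,-10--0,1---10,1--1-0,11---0
  m56 ⊆ -1--00,11---0,11--0-
  m57 ⊆ 1---01,11--0-
  m58 ⊆ 1---10,11---0
  m60 ⊆ ---10-,-1--00,1--1-0,11---0,11--0-
  m61 ⊆ ---10-,1---01,11--0-
  m62 ⊆ 1---10,1--1-0,11---0
E = {---10-, --0-01, --0-10, -0-1-0, -001--, -1--00, 011-11}
Petrick residual → 1---01, 1---10, 1-00-1, 10---1
Cover = de' + c'e'f + c'ef' + b'df' + b'c'd + be'f' + a'bcef + ae'f + aef' + ac'd'f + ab'f  |cover|=11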